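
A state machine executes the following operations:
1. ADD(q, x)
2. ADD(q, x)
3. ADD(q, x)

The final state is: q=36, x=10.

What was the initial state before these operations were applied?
q=6, x=10

Working backwards:
Final state: q=36, x=10
Before step 3 (ADD(q, x)): q=26, x=10
Before step 2 (ADD(q, x)): q=16, x=10
Before step 1 (ADD(q, x)): q=6, x=10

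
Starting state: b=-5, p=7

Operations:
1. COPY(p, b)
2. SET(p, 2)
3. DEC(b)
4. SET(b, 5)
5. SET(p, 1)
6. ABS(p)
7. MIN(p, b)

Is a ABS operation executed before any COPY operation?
No

First ABS: step 6
First COPY: step 1
Since 6 > 1, COPY comes first.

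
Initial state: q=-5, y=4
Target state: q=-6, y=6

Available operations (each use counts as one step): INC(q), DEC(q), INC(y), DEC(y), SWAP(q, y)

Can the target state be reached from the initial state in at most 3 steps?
Yes

Path (3 steps): DEC(q) → INC(y) → INC(y)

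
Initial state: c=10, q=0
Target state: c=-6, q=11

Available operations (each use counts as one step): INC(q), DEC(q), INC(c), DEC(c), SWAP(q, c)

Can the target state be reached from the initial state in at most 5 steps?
No

The target state cannot be reached within 5 steps.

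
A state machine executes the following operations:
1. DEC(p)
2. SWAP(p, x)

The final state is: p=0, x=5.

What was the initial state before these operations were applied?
p=6, x=0

Working backwards:
Final state: p=0, x=5
Before step 2 (SWAP(p, x)): p=5, x=0
Before step 1 (DEC(p)): p=6, x=0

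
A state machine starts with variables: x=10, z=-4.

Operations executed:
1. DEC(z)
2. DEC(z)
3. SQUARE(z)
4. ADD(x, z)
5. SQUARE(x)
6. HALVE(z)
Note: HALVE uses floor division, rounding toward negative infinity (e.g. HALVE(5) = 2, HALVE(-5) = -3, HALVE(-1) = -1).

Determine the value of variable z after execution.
z = 18

Tracing execution:
Step 1: DEC(z) → z = -5
Step 2: DEC(z) → z = -6
Step 3: SQUARE(z) → z = 36
Step 4: ADD(x, z) → z = 36
Step 5: SQUARE(x) → z = 36
Step 6: HALVE(z) → z = 18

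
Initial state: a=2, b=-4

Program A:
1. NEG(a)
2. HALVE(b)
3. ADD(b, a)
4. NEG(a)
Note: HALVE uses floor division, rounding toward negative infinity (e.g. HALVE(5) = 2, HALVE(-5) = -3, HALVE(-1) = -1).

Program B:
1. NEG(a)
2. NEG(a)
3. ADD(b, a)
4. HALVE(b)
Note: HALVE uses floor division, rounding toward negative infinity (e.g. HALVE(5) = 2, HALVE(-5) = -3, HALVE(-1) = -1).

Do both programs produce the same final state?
No

Program A final state: a=2, b=-4
Program B final state: a=2, b=-1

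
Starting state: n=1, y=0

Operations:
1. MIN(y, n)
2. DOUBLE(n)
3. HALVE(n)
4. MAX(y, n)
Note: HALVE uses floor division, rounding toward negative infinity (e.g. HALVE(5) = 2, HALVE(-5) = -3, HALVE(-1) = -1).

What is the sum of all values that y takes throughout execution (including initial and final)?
1

Values of y at each step:
Initial: y = 0
After step 1: y = 0
After step 2: y = 0
After step 3: y = 0
After step 4: y = 1
Sum = 0 + 0 + 0 + 0 + 1 = 1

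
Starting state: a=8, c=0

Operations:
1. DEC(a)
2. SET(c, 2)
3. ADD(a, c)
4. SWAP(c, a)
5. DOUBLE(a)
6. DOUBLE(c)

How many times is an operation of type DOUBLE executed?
2

Counting DOUBLE operations:
Step 5: DOUBLE(a) ← DOUBLE
Step 6: DOUBLE(c) ← DOUBLE
Total: 2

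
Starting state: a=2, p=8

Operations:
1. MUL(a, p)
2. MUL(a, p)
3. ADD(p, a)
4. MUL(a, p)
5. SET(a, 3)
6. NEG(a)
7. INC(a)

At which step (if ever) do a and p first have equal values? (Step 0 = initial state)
Never

a and p never become equal during execution.

Comparing values at each step:
Initial: a=2, p=8
After step 1: a=16, p=8
After step 2: a=128, p=8
After step 3: a=128, p=136
After step 4: a=17408, p=136
After step 5: a=3, p=136
After step 6: a=-3, p=136
After step 7: a=-2, p=136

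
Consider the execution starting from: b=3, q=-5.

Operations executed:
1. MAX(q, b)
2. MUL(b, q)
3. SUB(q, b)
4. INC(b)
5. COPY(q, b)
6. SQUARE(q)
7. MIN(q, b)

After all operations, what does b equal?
b = 10

Tracing execution:
Step 1: MAX(q, b) → b = 3
Step 2: MUL(b, q) → b = 9
Step 3: SUB(q, b) → b = 9
Step 4: INC(b) → b = 10
Step 5: COPY(q, b) → b = 10
Step 6: SQUARE(q) → b = 10
Step 7: MIN(q, b) → b = 10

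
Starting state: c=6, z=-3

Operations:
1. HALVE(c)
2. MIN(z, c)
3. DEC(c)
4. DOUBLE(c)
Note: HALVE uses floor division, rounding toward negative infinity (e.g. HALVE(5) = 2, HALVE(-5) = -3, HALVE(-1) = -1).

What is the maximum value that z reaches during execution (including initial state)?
-3

Values of z at each step:
Initial: z = -3 ← maximum
After step 1: z = -3
After step 2: z = -3
After step 3: z = -3
After step 4: z = -3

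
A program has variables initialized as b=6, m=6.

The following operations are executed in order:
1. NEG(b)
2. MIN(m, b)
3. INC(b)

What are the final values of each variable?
{b: -5, m: -6}

Step-by-step execution:
Initial: b=6, m=6
After step 1 (NEG(b)): b=-6, m=6
After step 2 (MIN(m, b)): b=-6, m=-6
After step 3 (INC(b)): b=-5, m=-6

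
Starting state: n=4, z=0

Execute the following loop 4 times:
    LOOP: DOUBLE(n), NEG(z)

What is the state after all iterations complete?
n=64, z=0

Iteration trace:
Start: n=4, z=0
After iteration 1: n=8, z=0
After iteration 2: n=16, z=0
After iteration 3: n=32, z=0
After iteration 4: n=64, z=0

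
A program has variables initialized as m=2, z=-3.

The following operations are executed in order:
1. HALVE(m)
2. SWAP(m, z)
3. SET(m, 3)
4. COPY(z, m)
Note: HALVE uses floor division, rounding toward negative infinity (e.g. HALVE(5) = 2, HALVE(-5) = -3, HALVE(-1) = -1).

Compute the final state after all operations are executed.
{m: 3, z: 3}

Step-by-step execution:
Initial: m=2, z=-3
After step 1 (HALVE(m)): m=1, z=-3
After step 2 (SWAP(m, z)): m=-3, z=1
After step 3 (SET(m, 3)): m=3, z=1
After step 4 (COPY(z, m)): m=3, z=3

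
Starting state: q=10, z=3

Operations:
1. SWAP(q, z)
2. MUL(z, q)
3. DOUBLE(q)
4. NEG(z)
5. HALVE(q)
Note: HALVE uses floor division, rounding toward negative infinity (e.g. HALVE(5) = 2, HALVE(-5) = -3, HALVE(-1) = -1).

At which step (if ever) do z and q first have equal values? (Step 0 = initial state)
Never

z and q never become equal during execution.

Comparing values at each step:
Initial: z=3, q=10
After step 1: z=10, q=3
After step 2: z=30, q=3
After step 3: z=30, q=6
After step 4: z=-30, q=6
After step 5: z=-30, q=3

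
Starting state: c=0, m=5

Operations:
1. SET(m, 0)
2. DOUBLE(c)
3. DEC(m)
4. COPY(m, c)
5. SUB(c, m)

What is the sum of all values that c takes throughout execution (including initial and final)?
0

Values of c at each step:
Initial: c = 0
After step 1: c = 0
After step 2: c = 0
After step 3: c = 0
After step 4: c = 0
After step 5: c = 0
Sum = 0 + 0 + 0 + 0 + 0 + 0 = 0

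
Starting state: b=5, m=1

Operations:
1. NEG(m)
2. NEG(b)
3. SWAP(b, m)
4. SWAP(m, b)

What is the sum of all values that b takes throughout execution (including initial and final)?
-1

Values of b at each step:
Initial: b = 5
After step 1: b = 5
After step 2: b = -5
After step 3: b = -1
After step 4: b = -5
Sum = 5 + 5 + -5 + -1 + -5 = -1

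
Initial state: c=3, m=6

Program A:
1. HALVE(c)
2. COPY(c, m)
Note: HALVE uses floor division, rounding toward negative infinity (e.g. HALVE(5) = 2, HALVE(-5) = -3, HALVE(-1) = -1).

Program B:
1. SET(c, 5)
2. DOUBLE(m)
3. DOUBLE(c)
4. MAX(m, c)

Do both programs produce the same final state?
No

Program A final state: c=6, m=6
Program B final state: c=10, m=12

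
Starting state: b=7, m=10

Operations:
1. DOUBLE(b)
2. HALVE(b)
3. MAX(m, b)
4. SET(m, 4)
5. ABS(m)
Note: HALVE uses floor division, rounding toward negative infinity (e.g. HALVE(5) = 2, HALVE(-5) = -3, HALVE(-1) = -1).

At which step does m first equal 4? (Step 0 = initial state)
Step 4

Tracing m:
Initial: m = 10
After step 1: m = 10
After step 2: m = 10
After step 3: m = 10
After step 4: m = 4 ← first occurrence
After step 5: m = 4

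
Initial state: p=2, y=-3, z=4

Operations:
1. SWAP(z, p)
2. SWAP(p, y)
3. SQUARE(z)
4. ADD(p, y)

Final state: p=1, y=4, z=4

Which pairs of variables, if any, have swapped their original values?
None

Comparing initial and final values:
p: 2 → 1
y: -3 → 4
z: 4 → 4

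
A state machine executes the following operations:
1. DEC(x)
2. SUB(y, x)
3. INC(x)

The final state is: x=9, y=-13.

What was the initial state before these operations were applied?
x=9, y=-5

Working backwards:
Final state: x=9, y=-13
Before step 3 (INC(x)): x=8, y=-13
Before step 2 (SUB(y, x)): x=8, y=-5
Before step 1 (DEC(x)): x=9, y=-5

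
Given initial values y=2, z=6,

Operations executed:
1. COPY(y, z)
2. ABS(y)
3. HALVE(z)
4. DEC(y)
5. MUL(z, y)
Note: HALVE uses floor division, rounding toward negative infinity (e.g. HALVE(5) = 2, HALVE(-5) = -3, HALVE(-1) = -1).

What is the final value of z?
z = 15

Tracing execution:
Step 1: COPY(y, z) → z = 6
Step 2: ABS(y) → z = 6
Step 3: HALVE(z) → z = 3
Step 4: DEC(y) → z = 3
Step 5: MUL(z, y) → z = 15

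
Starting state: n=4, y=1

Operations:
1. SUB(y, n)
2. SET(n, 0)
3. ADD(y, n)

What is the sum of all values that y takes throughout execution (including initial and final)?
-8

Values of y at each step:
Initial: y = 1
After step 1: y = -3
After step 2: y = -3
After step 3: y = -3
Sum = 1 + -3 + -3 + -3 = -8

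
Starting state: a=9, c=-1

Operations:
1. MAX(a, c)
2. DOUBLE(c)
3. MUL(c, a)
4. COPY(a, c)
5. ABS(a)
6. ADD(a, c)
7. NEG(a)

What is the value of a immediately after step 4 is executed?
a = -18

Tracing a through execution:
Initial: a = 9
After step 1 (MAX(a, c)): a = 9
After step 2 (DOUBLE(c)): a = 9
After step 3 (MUL(c, a)): a = 9
After step 4 (COPY(a, c)): a = -18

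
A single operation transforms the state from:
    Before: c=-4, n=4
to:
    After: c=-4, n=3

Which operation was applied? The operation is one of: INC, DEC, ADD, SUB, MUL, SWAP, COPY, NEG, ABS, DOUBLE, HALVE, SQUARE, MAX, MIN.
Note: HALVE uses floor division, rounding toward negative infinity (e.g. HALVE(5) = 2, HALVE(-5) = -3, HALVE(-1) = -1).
DEC(n)

Analyzing the change:
Before: c=-4, n=4
After: c=-4, n=3
Variable n changed from 4 to 3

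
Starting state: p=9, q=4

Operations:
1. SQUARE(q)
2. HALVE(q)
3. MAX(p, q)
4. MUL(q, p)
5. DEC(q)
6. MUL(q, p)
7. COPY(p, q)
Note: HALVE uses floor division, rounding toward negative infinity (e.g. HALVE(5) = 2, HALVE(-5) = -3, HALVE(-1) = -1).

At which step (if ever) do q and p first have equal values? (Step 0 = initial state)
Step 7

q and p first become equal after step 7.

Comparing values at each step:
Initial: q=4, p=9
After step 1: q=16, p=9
After step 2: q=8, p=9
After step 3: q=8, p=9
After step 4: q=72, p=9
After step 5: q=71, p=9
After step 6: q=639, p=9
After step 7: q=639, p=639 ← equal!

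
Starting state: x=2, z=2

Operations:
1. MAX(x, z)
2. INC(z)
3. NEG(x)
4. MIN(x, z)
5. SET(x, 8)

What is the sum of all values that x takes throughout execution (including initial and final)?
10

Values of x at each step:
Initial: x = 2
After step 1: x = 2
After step 2: x = 2
After step 3: x = -2
After step 4: x = -2
After step 5: x = 8
Sum = 2 + 2 + 2 + -2 + -2 + 8 = 10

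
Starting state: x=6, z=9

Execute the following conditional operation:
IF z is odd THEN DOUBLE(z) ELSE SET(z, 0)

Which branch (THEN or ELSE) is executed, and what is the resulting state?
Branch: THEN, Final state: x=6, z=18

Evaluating condition: z is odd
Condition is True, so THEN branch executes
After DOUBLE(z): x=6, z=18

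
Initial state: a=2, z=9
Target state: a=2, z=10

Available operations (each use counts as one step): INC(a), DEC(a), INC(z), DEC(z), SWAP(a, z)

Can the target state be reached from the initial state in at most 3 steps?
Yes

Path (1 step): INC(z)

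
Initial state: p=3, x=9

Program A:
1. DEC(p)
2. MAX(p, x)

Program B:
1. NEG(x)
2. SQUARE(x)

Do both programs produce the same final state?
No

Program A final state: p=9, x=9
Program B final state: p=3, x=81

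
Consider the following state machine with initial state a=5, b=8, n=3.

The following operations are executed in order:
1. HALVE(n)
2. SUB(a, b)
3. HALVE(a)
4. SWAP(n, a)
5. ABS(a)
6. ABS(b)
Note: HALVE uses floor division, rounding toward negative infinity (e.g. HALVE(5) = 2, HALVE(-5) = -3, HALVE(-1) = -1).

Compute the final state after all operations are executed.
{a: 1, b: 8, n: -2}

Step-by-step execution:
Initial: a=5, b=8, n=3
After step 1 (HALVE(n)): a=5, b=8, n=1
After step 2 (SUB(a, b)): a=-3, b=8, n=1
After step 3 (HALVE(a)): a=-2, b=8, n=1
After step 4 (SWAP(n, a)): a=1, b=8, n=-2
After step 5 (ABS(a)): a=1, b=8, n=-2
After step 6 (ABS(b)): a=1, b=8, n=-2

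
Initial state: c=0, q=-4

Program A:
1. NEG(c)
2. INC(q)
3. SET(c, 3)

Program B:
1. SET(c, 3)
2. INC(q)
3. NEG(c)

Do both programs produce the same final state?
No

Program A final state: c=3, q=-3
Program B final state: c=-3, q=-3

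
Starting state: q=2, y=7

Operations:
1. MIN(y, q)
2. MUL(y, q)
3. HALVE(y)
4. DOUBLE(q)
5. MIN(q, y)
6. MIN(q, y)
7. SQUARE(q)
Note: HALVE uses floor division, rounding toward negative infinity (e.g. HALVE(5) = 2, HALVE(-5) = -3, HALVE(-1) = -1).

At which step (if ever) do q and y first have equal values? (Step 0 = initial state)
Step 1

q and y first become equal after step 1.

Comparing values at each step:
Initial: q=2, y=7
After step 1: q=2, y=2 ← equal!
After step 2: q=2, y=4
After step 3: q=2, y=2 ← equal!
After step 4: q=4, y=2
After step 5: q=2, y=2 ← equal!
After step 6: q=2, y=2 ← equal!
After step 7: q=4, y=2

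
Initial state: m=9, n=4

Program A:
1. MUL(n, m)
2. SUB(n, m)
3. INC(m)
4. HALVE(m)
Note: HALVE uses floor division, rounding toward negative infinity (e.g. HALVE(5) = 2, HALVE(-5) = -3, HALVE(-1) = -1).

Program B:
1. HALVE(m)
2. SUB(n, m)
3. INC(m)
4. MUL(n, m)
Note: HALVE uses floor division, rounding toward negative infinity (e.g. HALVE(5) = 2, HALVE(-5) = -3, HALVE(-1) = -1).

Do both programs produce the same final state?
No

Program A final state: m=5, n=27
Program B final state: m=5, n=0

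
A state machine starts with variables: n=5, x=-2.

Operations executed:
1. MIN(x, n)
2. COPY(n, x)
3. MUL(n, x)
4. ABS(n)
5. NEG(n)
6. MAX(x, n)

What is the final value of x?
x = -2

Tracing execution:
Step 1: MIN(x, n) → x = -2
Step 2: COPY(n, x) → x = -2
Step 3: MUL(n, x) → x = -2
Step 4: ABS(n) → x = -2
Step 5: NEG(n) → x = -2
Step 6: MAX(x, n) → x = -2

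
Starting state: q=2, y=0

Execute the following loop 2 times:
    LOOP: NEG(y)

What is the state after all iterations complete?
q=2, y=0

Iteration trace:
Start: q=2, y=0
After iteration 1: q=2, y=0
After iteration 2: q=2, y=0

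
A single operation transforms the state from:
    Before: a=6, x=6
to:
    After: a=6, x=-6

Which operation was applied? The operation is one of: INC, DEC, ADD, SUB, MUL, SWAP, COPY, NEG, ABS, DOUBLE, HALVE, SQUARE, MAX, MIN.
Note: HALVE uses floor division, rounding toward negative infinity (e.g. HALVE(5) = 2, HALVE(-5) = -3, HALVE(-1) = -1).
NEG(x)

Analyzing the change:
Before: a=6, x=6
After: a=6, x=-6
Variable x changed from 6 to -6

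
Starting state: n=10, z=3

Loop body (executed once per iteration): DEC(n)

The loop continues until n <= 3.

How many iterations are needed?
7

Tracing iterations:
Initial: n=10, z=3
After iteration 1: n=9, z=3
After iteration 2: n=8, z=3
After iteration 3: n=7, z=3
After iteration 4: n=6, z=3
After iteration 5: n=5, z=3
After iteration 6: n=4, z=3
After iteration 7: n=3, z=3
n <= 3 now holds, so the loop exits after 7 iterations.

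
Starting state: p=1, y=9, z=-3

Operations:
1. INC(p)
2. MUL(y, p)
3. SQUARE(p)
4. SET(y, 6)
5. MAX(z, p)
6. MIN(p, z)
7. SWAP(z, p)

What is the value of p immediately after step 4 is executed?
p = 4

Tracing p through execution:
Initial: p = 1
After step 1 (INC(p)): p = 2
After step 2 (MUL(y, p)): p = 2
After step 3 (SQUARE(p)): p = 4
After step 4 (SET(y, 6)): p = 4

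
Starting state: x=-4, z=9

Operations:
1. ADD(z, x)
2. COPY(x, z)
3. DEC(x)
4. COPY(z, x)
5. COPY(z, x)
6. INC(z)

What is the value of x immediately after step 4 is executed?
x = 4

Tracing x through execution:
Initial: x = -4
After step 1 (ADD(z, x)): x = -4
After step 2 (COPY(x, z)): x = 5
After step 3 (DEC(x)): x = 4
After step 4 (COPY(z, x)): x = 4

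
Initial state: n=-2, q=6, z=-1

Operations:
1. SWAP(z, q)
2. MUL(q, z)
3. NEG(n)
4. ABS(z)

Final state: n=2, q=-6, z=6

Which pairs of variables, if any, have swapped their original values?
None

Comparing initial and final values:
z: -1 → 6
q: 6 → -6
n: -2 → 2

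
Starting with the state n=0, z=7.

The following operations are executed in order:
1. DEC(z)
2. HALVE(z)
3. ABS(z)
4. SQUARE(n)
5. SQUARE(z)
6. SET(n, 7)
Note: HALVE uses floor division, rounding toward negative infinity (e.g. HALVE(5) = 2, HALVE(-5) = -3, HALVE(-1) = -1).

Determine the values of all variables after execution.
{n: 7, z: 9}

Step-by-step execution:
Initial: n=0, z=7
After step 1 (DEC(z)): n=0, z=6
After step 2 (HALVE(z)): n=0, z=3
After step 3 (ABS(z)): n=0, z=3
After step 4 (SQUARE(n)): n=0, z=3
After step 5 (SQUARE(z)): n=0, z=9
After step 6 (SET(n, 7)): n=7, z=9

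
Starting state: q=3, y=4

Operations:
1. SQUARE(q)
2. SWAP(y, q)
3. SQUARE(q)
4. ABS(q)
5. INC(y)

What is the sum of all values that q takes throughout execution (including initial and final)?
64

Values of q at each step:
Initial: q = 3
After step 1: q = 9
After step 2: q = 4
After step 3: q = 16
After step 4: q = 16
After step 5: q = 16
Sum = 3 + 9 + 4 + 16 + 16 + 16 = 64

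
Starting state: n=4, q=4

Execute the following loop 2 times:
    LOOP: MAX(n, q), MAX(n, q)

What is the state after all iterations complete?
n=4, q=4

Iteration trace:
Start: n=4, q=4
After iteration 1: n=4, q=4
After iteration 2: n=4, q=4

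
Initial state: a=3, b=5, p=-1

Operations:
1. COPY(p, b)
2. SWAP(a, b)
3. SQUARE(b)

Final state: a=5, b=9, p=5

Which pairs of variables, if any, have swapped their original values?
None

Comparing initial and final values:
b: 5 → 9
a: 3 → 5
p: -1 → 5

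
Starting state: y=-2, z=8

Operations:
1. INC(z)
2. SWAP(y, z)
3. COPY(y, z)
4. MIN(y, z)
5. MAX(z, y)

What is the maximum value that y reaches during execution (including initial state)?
9

Values of y at each step:
Initial: y = -2
After step 1: y = -2
After step 2: y = 9 ← maximum
After step 3: y = -2
After step 4: y = -2
After step 5: y = -2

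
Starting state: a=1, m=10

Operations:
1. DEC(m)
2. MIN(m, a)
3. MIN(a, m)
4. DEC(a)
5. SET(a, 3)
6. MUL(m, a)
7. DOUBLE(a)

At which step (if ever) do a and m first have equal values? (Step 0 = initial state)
Step 2

a and m first become equal after step 2.

Comparing values at each step:
Initial: a=1, m=10
After step 1: a=1, m=9
After step 2: a=1, m=1 ← equal!
After step 3: a=1, m=1 ← equal!
After step 4: a=0, m=1
After step 5: a=3, m=1
After step 6: a=3, m=3 ← equal!
After step 7: a=6, m=3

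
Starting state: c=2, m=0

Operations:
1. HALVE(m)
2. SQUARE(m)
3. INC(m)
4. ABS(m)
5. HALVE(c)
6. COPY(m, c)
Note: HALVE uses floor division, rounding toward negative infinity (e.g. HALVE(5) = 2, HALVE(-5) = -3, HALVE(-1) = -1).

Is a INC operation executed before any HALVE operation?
No

First INC: step 3
First HALVE: step 1
Since 3 > 1, HALVE comes first.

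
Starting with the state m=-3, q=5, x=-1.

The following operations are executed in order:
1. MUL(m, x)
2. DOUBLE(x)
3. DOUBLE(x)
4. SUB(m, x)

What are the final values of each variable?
{m: 7, q: 5, x: -4}

Step-by-step execution:
Initial: m=-3, q=5, x=-1
After step 1 (MUL(m, x)): m=3, q=5, x=-1
After step 2 (DOUBLE(x)): m=3, q=5, x=-2
After step 3 (DOUBLE(x)): m=3, q=5, x=-4
After step 4 (SUB(m, x)): m=7, q=5, x=-4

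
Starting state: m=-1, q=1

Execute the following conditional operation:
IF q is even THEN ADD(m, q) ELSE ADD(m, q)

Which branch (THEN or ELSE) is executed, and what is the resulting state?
Branch: ELSE, Final state: m=0, q=1

Evaluating condition: q is even
Condition is False, so ELSE branch executes
After ADD(m, q): m=0, q=1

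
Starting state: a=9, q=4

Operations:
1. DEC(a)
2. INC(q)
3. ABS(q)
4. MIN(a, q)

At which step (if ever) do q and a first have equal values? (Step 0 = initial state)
Step 4

q and a first become equal after step 4.

Comparing values at each step:
Initial: q=4, a=9
After step 1: q=4, a=8
After step 2: q=5, a=8
After step 3: q=5, a=8
After step 4: q=5, a=5 ← equal!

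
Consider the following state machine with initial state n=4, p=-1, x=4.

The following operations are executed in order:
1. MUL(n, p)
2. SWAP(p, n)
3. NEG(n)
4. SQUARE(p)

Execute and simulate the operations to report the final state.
{n: 1, p: 16, x: 4}

Step-by-step execution:
Initial: n=4, p=-1, x=4
After step 1 (MUL(n, p)): n=-4, p=-1, x=4
After step 2 (SWAP(p, n)): n=-1, p=-4, x=4
After step 3 (NEG(n)): n=1, p=-4, x=4
After step 4 (SQUARE(p)): n=1, p=16, x=4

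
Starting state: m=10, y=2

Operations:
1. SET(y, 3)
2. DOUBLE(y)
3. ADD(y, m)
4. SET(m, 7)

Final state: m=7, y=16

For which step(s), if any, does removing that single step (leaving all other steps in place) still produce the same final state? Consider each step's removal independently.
None - removing any single step changes the final result

Testing removal of each single step:
Without step 1: final = m=7, y=14 (different)
Without step 2: final = m=7, y=13 (different)
Without step 3: final = m=7, y=6 (different)
Without step 4: final = m=10, y=16 (different)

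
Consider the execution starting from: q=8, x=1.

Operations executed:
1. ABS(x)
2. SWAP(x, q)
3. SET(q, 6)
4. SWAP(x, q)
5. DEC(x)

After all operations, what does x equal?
x = 5

Tracing execution:
Step 1: ABS(x) → x = 1
Step 2: SWAP(x, q) → x = 8
Step 3: SET(q, 6) → x = 8
Step 4: SWAP(x, q) → x = 6
Step 5: DEC(x) → x = 5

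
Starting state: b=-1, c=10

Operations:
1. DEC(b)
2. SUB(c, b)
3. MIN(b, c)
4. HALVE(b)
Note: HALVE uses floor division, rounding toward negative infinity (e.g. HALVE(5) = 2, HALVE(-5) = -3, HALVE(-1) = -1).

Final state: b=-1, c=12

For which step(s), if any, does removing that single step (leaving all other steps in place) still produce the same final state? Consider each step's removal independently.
Step(s) 3

Testing removal of each single step:
Without step 1: final = b=-1, c=11 (different)
Without step 2: final = b=-1, c=10 (different)
Without step 3: final = b=-1, c=12 (same)
Without step 4: final = b=-2, c=12 (different)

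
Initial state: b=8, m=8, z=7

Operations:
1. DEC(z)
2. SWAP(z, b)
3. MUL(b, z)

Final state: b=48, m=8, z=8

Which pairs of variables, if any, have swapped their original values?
None

Comparing initial and final values:
m: 8 → 8
b: 8 → 48
z: 7 → 8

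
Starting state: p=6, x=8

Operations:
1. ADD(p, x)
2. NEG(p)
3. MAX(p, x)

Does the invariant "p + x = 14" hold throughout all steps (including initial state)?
No, violated after step 1

The invariant is violated after step 1.

State at each step:
Initial: p=6, x=8
After step 1: p=14, x=8
After step 2: p=-14, x=8
After step 3: p=8, x=8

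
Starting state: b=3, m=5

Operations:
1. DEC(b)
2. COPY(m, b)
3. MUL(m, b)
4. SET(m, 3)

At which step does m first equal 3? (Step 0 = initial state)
Step 4

Tracing m:
Initial: m = 5
After step 1: m = 5
After step 2: m = 2
After step 3: m = 4
After step 4: m = 3 ← first occurrence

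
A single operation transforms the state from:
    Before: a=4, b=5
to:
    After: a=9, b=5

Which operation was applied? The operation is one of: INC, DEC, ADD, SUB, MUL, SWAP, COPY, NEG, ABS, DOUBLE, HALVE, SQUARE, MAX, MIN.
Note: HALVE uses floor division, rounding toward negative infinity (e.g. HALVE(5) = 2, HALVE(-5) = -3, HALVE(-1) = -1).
ADD(a, b)

Analyzing the change:
Before: a=4, b=5
After: a=9, b=5
Variable a changed from 4 to 9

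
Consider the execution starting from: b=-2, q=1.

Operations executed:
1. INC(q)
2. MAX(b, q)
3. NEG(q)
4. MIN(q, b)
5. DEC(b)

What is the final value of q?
q = -2

Tracing execution:
Step 1: INC(q) → q = 2
Step 2: MAX(b, q) → q = 2
Step 3: NEG(q) → q = -2
Step 4: MIN(q, b) → q = -2
Step 5: DEC(b) → q = -2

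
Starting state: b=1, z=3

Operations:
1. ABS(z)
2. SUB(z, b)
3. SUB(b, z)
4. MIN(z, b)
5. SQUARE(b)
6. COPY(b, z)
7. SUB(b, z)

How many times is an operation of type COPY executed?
1

Counting COPY operations:
Step 6: COPY(b, z) ← COPY
Total: 1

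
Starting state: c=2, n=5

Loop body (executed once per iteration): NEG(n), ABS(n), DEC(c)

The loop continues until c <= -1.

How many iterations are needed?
3

Tracing iterations:
Initial: c=2, n=5
After iteration 1: c=1, n=5
After iteration 2: c=0, n=5
After iteration 3: c=-1, n=5
c <= -1 now holds, so the loop exits after 3 iterations.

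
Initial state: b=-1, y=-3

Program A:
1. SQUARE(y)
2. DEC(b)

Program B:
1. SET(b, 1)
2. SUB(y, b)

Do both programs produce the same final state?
No

Program A final state: b=-2, y=9
Program B final state: b=1, y=-4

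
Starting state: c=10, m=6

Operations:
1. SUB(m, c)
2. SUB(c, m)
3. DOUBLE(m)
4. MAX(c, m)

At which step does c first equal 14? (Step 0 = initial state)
Step 2

Tracing c:
Initial: c = 10
After step 1: c = 10
After step 2: c = 14 ← first occurrence
After step 3: c = 14
After step 4: c = 14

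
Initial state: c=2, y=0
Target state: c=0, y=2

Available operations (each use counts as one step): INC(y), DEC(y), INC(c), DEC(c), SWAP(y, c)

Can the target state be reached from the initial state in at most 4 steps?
Yes

Path (1 step): SWAP(y, c)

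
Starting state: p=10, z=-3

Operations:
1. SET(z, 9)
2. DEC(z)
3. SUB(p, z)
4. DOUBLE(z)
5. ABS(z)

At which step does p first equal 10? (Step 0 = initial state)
Step 0

Tracing p:
Initial: p = 10 ← first occurrence
After step 1: p = 10
After step 2: p = 10
After step 3: p = 2
After step 4: p = 2
After step 5: p = 2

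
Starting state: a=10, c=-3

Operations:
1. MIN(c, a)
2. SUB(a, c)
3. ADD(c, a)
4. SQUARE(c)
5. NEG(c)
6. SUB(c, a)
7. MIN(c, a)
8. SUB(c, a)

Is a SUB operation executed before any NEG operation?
Yes

First SUB: step 2
First NEG: step 5
Since 2 < 5, SUB comes first.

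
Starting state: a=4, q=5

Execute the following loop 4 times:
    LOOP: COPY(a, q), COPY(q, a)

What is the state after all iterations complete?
a=5, q=5

Iteration trace:
Start: a=4, q=5
After iteration 1: a=5, q=5
After iteration 2: a=5, q=5
After iteration 3: a=5, q=5
After iteration 4: a=5, q=5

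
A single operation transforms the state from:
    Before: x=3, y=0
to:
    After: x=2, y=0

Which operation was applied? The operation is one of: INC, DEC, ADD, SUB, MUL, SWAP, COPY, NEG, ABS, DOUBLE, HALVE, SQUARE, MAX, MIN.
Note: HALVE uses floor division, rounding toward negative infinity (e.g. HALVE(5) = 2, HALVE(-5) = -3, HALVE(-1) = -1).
DEC(x)

Analyzing the change:
Before: x=3, y=0
After: x=2, y=0
Variable x changed from 3 to 2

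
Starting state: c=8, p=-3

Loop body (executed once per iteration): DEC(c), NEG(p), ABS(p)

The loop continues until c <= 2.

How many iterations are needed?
6

Tracing iterations:
Initial: c=8, p=-3
After iteration 1: c=7, p=3
After iteration 2: c=6, p=3
After iteration 3: c=5, p=3
After iteration 4: c=4, p=3
After iteration 5: c=3, p=3
After iteration 6: c=2, p=3
c <= 2 now holds, so the loop exits after 6 iterations.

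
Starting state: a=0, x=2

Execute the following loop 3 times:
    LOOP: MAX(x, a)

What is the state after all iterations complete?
a=0, x=2

Iteration trace:
Start: a=0, x=2
After iteration 1: a=0, x=2
After iteration 2: a=0, x=2
After iteration 3: a=0, x=2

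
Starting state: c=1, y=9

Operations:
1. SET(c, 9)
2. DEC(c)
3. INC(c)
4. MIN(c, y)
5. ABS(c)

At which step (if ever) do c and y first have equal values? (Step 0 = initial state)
Step 1

c and y first become equal after step 1.

Comparing values at each step:
Initial: c=1, y=9
After step 1: c=9, y=9 ← equal!
After step 2: c=8, y=9
After step 3: c=9, y=9 ← equal!
After step 4: c=9, y=9 ← equal!
After step 5: c=9, y=9 ← equal!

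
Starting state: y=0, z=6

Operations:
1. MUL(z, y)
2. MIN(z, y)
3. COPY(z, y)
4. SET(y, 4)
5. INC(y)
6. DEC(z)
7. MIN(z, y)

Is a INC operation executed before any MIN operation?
No

First INC: step 5
First MIN: step 2
Since 5 > 2, MIN comes first.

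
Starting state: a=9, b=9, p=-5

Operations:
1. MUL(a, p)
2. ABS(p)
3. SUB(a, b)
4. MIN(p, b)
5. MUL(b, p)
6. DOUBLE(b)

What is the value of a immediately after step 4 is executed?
a = -54

Tracing a through execution:
Initial: a = 9
After step 1 (MUL(a, p)): a = -45
After step 2 (ABS(p)): a = -45
After step 3 (SUB(a, b)): a = -54
After step 4 (MIN(p, b)): a = -54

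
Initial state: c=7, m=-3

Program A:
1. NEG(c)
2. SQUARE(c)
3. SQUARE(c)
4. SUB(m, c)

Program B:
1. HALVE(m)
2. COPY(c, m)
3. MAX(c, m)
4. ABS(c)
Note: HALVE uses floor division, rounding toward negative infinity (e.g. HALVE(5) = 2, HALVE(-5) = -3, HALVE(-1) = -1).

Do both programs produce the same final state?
No

Program A final state: c=2401, m=-2404
Program B final state: c=2, m=-2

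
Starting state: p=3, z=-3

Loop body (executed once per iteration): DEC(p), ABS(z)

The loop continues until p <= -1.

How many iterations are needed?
4

Tracing iterations:
Initial: p=3, z=-3
After iteration 1: p=2, z=3
After iteration 2: p=1, z=3
After iteration 3: p=0, z=3
After iteration 4: p=-1, z=3
p <= -1 now holds, so the loop exits after 4 iterations.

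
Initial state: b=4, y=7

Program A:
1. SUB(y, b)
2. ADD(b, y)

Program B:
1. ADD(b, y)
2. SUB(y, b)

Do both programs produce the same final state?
No

Program A final state: b=7, y=3
Program B final state: b=11, y=-4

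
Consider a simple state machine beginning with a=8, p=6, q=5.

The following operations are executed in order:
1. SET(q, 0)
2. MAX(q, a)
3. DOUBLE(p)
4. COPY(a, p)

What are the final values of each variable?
{a: 12, p: 12, q: 8}

Step-by-step execution:
Initial: a=8, p=6, q=5
After step 1 (SET(q, 0)): a=8, p=6, q=0
After step 2 (MAX(q, a)): a=8, p=6, q=8
After step 3 (DOUBLE(p)): a=8, p=12, q=8
After step 4 (COPY(a, p)): a=12, p=12, q=8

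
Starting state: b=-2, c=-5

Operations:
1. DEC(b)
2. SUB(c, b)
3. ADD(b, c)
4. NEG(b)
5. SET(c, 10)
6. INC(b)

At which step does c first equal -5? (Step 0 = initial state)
Step 0

Tracing c:
Initial: c = -5 ← first occurrence
After step 1: c = -5
After step 2: c = -2
After step 3: c = -2
After step 4: c = -2
After step 5: c = 10
After step 6: c = 10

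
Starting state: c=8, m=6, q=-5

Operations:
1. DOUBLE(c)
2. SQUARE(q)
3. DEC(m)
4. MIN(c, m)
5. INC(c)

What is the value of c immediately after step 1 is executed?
c = 16

Tracing c through execution:
Initial: c = 8
After step 1 (DOUBLE(c)): c = 16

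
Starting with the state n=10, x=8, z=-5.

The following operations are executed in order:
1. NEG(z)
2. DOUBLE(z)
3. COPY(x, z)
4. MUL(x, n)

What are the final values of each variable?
{n: 10, x: 100, z: 10}

Step-by-step execution:
Initial: n=10, x=8, z=-5
After step 1 (NEG(z)): n=10, x=8, z=5
After step 2 (DOUBLE(z)): n=10, x=8, z=10
After step 3 (COPY(x, z)): n=10, x=10, z=10
After step 4 (MUL(x, n)): n=10, x=100, z=10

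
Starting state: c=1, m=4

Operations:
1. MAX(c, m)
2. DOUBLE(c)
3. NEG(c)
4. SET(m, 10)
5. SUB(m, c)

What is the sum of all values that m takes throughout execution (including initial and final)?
44

Values of m at each step:
Initial: m = 4
After step 1: m = 4
After step 2: m = 4
After step 3: m = 4
After step 4: m = 10
After step 5: m = 18
Sum = 4 + 4 + 4 + 4 + 10 + 18 = 44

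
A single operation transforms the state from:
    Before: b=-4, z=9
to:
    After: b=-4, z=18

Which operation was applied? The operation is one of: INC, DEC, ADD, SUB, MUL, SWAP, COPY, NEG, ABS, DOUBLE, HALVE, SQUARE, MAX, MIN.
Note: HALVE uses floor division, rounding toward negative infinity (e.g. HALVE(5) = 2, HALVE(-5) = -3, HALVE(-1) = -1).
DOUBLE(z)

Analyzing the change:
Before: b=-4, z=9
After: b=-4, z=18
Variable z changed from 9 to 18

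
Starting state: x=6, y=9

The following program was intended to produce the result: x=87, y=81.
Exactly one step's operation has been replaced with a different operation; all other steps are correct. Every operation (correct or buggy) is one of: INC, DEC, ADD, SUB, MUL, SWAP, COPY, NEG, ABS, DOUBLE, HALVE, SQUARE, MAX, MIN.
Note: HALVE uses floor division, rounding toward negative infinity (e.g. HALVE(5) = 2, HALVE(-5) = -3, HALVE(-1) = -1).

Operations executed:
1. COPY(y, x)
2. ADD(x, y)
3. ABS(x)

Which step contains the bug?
Step 1

Trace with buggy code:
Initial: x=6, y=9
After step 1: x=6, y=6
After step 2: x=12, y=6
After step 3: x=12, y=6
Actual final x=12, y=6 ≠ expected x=87, y=81.
Step 1 is the only position where a single-operation replacement can produce the expected result.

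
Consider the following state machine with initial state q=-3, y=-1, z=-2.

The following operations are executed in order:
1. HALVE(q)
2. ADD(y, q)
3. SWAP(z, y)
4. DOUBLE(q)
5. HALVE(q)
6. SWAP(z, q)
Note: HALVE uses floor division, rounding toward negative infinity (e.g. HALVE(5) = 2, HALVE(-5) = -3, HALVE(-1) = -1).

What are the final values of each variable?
{q: -3, y: -2, z: -2}

Step-by-step execution:
Initial: q=-3, y=-1, z=-2
After step 1 (HALVE(q)): q=-2, y=-1, z=-2
After step 2 (ADD(y, q)): q=-2, y=-3, z=-2
After step 3 (SWAP(z, y)): q=-2, y=-2, z=-3
After step 4 (DOUBLE(q)): q=-4, y=-2, z=-3
After step 5 (HALVE(q)): q=-2, y=-2, z=-3
After step 6 (SWAP(z, q)): q=-3, y=-2, z=-2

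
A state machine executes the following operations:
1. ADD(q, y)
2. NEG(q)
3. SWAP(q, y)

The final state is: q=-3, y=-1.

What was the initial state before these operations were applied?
q=4, y=-3

Working backwards:
Final state: q=-3, y=-1
Before step 3 (SWAP(q, y)): q=-1, y=-3
Before step 2 (NEG(q)): q=1, y=-3
Before step 1 (ADD(q, y)): q=4, y=-3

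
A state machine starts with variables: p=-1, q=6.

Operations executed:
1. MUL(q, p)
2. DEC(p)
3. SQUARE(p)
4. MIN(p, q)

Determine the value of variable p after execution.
p = -6

Tracing execution:
Step 1: MUL(q, p) → p = -1
Step 2: DEC(p) → p = -2
Step 3: SQUARE(p) → p = 4
Step 4: MIN(p, q) → p = -6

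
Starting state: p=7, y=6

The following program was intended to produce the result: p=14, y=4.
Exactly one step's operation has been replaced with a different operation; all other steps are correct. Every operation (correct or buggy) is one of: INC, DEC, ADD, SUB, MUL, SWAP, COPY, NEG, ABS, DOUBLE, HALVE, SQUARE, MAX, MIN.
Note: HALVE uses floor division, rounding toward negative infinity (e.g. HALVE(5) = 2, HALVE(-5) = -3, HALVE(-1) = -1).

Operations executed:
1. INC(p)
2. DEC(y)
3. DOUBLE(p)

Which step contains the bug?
Step 1

Trace with buggy code:
Initial: p=7, y=6
After step 1: p=8, y=6
After step 2: p=8, y=5
After step 3: p=16, y=5
Actual final p=16, y=5 ≠ expected p=14, y=4.
Step 1 is the only position where a single-operation replacement can produce the expected result.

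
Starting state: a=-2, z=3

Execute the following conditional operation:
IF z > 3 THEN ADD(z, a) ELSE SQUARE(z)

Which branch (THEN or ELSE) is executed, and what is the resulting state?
Branch: ELSE, Final state: a=-2, z=9

Evaluating condition: z > 3
z = 3
Condition is False, so ELSE branch executes
After SQUARE(z): a=-2, z=9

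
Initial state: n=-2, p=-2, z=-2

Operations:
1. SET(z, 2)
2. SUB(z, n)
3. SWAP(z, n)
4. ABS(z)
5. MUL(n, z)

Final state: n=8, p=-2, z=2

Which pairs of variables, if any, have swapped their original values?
None

Comparing initial and final values:
z: -2 → 2
p: -2 → -2
n: -2 → 8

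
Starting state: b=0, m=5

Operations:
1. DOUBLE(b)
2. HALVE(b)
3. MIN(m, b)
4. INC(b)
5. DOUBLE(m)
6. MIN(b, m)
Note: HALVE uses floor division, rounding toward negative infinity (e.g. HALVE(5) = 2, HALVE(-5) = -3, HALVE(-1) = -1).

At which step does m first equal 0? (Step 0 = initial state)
Step 3

Tracing m:
Initial: m = 5
After step 1: m = 5
After step 2: m = 5
After step 3: m = 0 ← first occurrence
After step 4: m = 0
After step 5: m = 0
After step 6: m = 0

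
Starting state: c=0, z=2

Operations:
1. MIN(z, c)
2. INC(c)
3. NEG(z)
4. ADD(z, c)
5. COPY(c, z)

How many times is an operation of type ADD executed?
1

Counting ADD operations:
Step 4: ADD(z, c) ← ADD
Total: 1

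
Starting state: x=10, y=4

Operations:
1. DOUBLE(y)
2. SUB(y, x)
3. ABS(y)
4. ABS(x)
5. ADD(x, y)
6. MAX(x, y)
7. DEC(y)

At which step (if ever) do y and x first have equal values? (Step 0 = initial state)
Never

y and x never become equal during execution.

Comparing values at each step:
Initial: y=4, x=10
After step 1: y=8, x=10
After step 2: y=-2, x=10
After step 3: y=2, x=10
After step 4: y=2, x=10
After step 5: y=2, x=12
After step 6: y=2, x=12
After step 7: y=1, x=12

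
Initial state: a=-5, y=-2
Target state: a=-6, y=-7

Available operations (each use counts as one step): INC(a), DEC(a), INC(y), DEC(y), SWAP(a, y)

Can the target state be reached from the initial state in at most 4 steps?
No

The target state cannot be reached within 4 steps.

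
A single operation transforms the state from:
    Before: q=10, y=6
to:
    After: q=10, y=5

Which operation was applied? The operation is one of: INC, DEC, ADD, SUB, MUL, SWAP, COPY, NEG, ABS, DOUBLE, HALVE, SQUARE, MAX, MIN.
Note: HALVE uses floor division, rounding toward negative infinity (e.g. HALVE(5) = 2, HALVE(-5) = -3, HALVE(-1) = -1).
DEC(y)

Analyzing the change:
Before: q=10, y=6
After: q=10, y=5
Variable y changed from 6 to 5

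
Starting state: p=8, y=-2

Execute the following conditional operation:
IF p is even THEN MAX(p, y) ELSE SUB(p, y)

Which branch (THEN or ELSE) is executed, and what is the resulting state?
Branch: THEN, Final state: p=8, y=-2

Evaluating condition: p is even
Condition is True, so THEN branch executes
After MAX(p, y): p=8, y=-2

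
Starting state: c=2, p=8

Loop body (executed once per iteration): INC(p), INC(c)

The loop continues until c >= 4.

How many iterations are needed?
2

Tracing iterations:
Initial: c=2, p=8
After iteration 1: c=3, p=9
After iteration 2: c=4, p=10
c >= 4 now holds, so the loop exits after 2 iterations.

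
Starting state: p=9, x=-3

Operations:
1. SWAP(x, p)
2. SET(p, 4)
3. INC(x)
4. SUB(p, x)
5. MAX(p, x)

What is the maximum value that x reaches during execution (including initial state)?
10

Values of x at each step:
Initial: x = -3
After step 1: x = 9
After step 2: x = 9
After step 3: x = 10 ← maximum
After step 4: x = 10
After step 5: x = 10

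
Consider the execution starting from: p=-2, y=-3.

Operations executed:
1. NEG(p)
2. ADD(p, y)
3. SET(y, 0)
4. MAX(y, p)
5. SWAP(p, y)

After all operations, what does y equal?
y = -1

Tracing execution:
Step 1: NEG(p) → y = -3
Step 2: ADD(p, y) → y = -3
Step 3: SET(y, 0) → y = 0
Step 4: MAX(y, p) → y = 0
Step 5: SWAP(p, y) → y = -1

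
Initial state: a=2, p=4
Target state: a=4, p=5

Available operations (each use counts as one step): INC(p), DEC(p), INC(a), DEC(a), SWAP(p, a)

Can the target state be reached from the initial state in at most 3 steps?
Yes

Path (3 steps): INC(p) → INC(a) → INC(a)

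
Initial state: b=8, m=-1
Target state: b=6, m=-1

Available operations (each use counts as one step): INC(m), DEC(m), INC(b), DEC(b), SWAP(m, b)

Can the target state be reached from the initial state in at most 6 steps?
Yes

Path (2 steps): DEC(b) → DEC(b)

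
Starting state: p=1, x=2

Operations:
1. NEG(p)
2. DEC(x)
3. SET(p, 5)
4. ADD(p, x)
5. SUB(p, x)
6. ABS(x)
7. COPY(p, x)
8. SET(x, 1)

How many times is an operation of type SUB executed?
1

Counting SUB operations:
Step 5: SUB(p, x) ← SUB
Total: 1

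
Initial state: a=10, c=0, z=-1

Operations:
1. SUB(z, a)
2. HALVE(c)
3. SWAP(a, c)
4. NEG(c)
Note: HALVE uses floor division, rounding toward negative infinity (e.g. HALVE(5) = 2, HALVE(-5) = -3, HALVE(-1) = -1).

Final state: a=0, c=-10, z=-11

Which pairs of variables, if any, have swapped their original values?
None

Comparing initial and final values:
c: 0 → -10
a: 10 → 0
z: -1 → -11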